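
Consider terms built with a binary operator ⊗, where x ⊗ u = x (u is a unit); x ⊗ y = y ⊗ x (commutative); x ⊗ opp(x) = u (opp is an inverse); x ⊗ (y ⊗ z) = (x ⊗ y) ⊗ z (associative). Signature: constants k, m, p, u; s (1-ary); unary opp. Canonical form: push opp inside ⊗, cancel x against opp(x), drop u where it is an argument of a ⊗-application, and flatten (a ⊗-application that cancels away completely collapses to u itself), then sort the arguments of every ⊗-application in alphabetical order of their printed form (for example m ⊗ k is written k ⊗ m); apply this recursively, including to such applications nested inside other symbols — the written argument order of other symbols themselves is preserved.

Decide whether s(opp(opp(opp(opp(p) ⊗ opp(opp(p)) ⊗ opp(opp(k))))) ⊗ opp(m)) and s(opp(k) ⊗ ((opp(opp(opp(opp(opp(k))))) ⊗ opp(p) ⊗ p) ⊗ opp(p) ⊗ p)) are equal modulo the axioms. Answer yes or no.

Answer: no — s(opp(k) ⊗ opp(m)) vs s(opp(k) ⊗ opp(k))

Derivation:
Left:  s(opp(opp(opp(opp(p) ⊗ opp(opp(p)) ⊗ opp(opp(k))))) ⊗ opp(m))
  Focus inside:  opp(opp(opp(opp(p) ⊗ opp(opp(p)) ⊗ opp(opp(k))))) ⊗ opp(m)
  Push opp inside:  distribute opp over ⊗ and collapse double opp
  Cancel inverse pairs:  p cancels
  Combine occurrences:  opp(k) ⊗ opp(m)
  Put back:  s(opp(k) ⊗ opp(m))
Right:  s(opp(k) ⊗ ((opp(opp(opp(opp(opp(k))))) ⊗ opp(p) ⊗ p) ⊗ opp(p) ⊗ p))
  Focus inside:  opp(k) ⊗ ((opp(opp(opp(opp(opp(k))))) ⊗ opp(p) ⊗ p) ⊗ opp(p) ⊗ p)
  Push opp inside:  distribute opp over ⊗ and collapse double opp
  Cancel:  p cancels
  Combine occurrences:  opp(k) ⊗ opp(k)
  Put back:  s(opp(k) ⊗ opp(k))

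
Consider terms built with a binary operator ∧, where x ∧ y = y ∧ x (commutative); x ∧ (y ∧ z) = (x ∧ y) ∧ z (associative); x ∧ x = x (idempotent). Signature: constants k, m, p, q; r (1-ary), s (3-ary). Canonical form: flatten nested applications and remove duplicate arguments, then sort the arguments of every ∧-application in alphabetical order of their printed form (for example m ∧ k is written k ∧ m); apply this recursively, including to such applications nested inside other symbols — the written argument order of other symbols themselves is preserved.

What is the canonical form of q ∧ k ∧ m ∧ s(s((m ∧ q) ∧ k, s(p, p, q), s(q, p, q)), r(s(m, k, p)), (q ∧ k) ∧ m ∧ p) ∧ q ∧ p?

Answer: k ∧ m ∧ p ∧ q ∧ s(s(k ∧ m ∧ q, s(p, p, q), s(q, p, q)), r(s(m, k, p)), k ∧ m ∧ p ∧ q)

Derivation:
Inside:  s(s((m ∧ q) ∧ k, s(p, p, q), s(q, p, q)), r(s(m, k, p)), (q ∧ k) ∧ m ∧ p)  →  s(s(k ∧ m ∧ q, s(p, p, q), s(q, p, q)), r(s(m, k, p)), k ∧ m ∧ p ∧ q)
Idempotence:  drop duplicate q
Order the arguments:  k ∧ m ∧ p ∧ q ∧ s(s(k ∧ m ∧ q, s(p, p, q), s(q, p, q)), r(s(m, k, p)), k ∧ m ∧ p ∧ q)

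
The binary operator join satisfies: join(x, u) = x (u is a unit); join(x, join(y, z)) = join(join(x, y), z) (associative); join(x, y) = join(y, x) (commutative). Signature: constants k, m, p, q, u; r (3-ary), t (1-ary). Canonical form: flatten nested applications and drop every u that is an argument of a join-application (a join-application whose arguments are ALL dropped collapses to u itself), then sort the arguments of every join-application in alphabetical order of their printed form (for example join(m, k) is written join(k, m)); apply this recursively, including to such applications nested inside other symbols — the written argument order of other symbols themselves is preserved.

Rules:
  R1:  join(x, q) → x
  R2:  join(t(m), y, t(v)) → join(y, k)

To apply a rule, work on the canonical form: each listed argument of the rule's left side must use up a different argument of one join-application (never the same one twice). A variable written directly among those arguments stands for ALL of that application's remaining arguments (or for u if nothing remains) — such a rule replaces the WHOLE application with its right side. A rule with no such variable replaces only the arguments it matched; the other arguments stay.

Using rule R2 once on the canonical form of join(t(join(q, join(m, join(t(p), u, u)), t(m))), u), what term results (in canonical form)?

Canonical form:  t(join(m, q, t(m), t(p)))
R2 matches:  uses t(m), t(p);  v := p, y := join(m, q)
The extension variable absorbs all remaining arguments, so the whole application is rewritten.
Giving:  t(join(k, m, q))

Answer: t(join(k, m, q))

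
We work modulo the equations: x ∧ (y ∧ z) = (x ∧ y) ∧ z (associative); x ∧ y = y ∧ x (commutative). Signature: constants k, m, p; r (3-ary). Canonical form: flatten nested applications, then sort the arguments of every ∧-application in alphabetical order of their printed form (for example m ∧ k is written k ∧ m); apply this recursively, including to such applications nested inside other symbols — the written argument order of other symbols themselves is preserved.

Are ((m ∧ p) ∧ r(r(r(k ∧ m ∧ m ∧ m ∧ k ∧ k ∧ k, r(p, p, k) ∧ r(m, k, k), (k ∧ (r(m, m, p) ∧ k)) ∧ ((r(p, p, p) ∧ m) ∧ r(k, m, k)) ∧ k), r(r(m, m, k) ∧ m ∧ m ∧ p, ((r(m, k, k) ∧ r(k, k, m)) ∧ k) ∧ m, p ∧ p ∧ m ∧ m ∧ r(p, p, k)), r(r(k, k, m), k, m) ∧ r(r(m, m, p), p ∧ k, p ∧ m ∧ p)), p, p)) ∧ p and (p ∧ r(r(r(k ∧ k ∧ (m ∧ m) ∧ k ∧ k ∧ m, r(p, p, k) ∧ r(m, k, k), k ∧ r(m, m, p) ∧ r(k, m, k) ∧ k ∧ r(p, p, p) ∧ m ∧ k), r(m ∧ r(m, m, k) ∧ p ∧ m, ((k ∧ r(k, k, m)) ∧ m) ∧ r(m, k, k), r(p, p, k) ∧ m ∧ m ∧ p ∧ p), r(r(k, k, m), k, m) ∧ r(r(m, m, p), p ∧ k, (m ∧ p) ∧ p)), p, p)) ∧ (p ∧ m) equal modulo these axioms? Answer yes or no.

Left:  ((m ∧ p) ∧ r(r(r(k ∧ m ∧ m ∧ m ∧ k ∧ k ∧ k, r(p, p, k) ∧ r(m, k, k), (k ∧ (r(m, m, p) ∧ k)) ∧ ((r(p, p, p) ∧ m) ∧ r(k, m, k)) ∧ k), r(r(m, m, k) ∧ m ∧ m ∧ p, ((r(m, k, k) ∧ r(k, k, m)) ∧ k) ∧ m, p ∧ p ∧ m ∧ m ∧ r(p, p, k)), r(r(k, k, m), k, m) ∧ r(r(m, m, p), p ∧ k, p ∧ m ∧ p)), p, p)) ∧ p
  Un-nest:  m ∧ p ∧ r(r(r(k ∧ m ∧ m ∧ m ∧ k ∧ k ∧ k, r(p, p, k) ∧ r(m, k, k), (k ∧ (r(m, m, p) ∧ k)) ∧ ((r(p, p, p) ∧ m) ∧ r(k, m, k)) ∧ k), r(r(m, m, k) ∧ m ∧ m ∧ p, ((r(m, k, k) ∧ r(k, k, m)) ∧ k) ∧ m, p ∧ p ∧ m ∧ m ∧ r(p, p, k)), r(r(k, k, m), k, m) ∧ r(r(m, m, p), p ∧ k, p ∧ m ∧ p)), p, p) ∧ p
  Canonicalize subterm:  r(r(r(k ∧ m ∧ m ∧ m ∧ k ∧ k ∧ k, r(p, p, k) ∧ r(m, k, k), (k ∧ (r(m, m, p) ∧ k)) ∧ ((r(p, p, p) ∧ m) ∧ r(k, m, k)) ∧ k), r(r(m, m, k) ∧ m ∧ m ∧ p, ((r(m, k, k) ∧ r(k, k, m)) ∧ k) ∧ m, p ∧ p ∧ m ∧ m ∧ r(p, p, k)), r(r(k, k, m), k, m) ∧ r(r(m, m, p), p ∧ k, p ∧ m ∧ p)), p, p)  →  r(r(r(k ∧ k ∧ k ∧ k ∧ m ∧ m ∧ m, r(m, k, k) ∧ r(p, p, k), k ∧ k ∧ k ∧ m ∧ r(k, m, k) ∧ r(m, m, p) ∧ r(p, p, p)), r(m ∧ m ∧ p ∧ r(m, m, k), k ∧ m ∧ r(k, k, m) ∧ r(m, k, k), m ∧ m ∧ p ∧ p ∧ r(p, p, k)), r(r(k, k, m), k, m) ∧ r(r(m, m, p), k ∧ p, m ∧ p ∧ p)), p, p)
  Sort arguments:  m ∧ p ∧ p ∧ r(r(r(k ∧ k ∧ k ∧ k ∧ m ∧ m ∧ m, r(m, k, k) ∧ r(p, p, k), k ∧ k ∧ k ∧ m ∧ r(k, m, k) ∧ r(m, m, p) ∧ r(p, p, p)), r(m ∧ m ∧ p ∧ r(m, m, k), k ∧ m ∧ r(k, k, m) ∧ r(m, k, k), m ∧ m ∧ p ∧ p ∧ r(p, p, k)), r(r(k, k, m), k, m) ∧ r(r(m, m, p), k ∧ p, m ∧ p ∧ p)), p, p)
Right:  (p ∧ r(r(r(k ∧ k ∧ (m ∧ m) ∧ k ∧ k ∧ m, r(p, p, k) ∧ r(m, k, k), k ∧ r(m, m, p) ∧ r(k, m, k) ∧ k ∧ r(p, p, p) ∧ m ∧ k), r(m ∧ r(m, m, k) ∧ p ∧ m, ((k ∧ r(k, k, m)) ∧ m) ∧ r(m, k, k), r(p, p, k) ∧ m ∧ m ∧ p ∧ p), r(r(k, k, m), k, m) ∧ r(r(m, m, p), p ∧ k, (m ∧ p) ∧ p)), p, p)) ∧ (p ∧ m)
  Un-nest:  p ∧ r(r(r(k ∧ k ∧ (m ∧ m) ∧ k ∧ k ∧ m, r(p, p, k) ∧ r(m, k, k), k ∧ r(m, m, p) ∧ r(k, m, k) ∧ k ∧ r(p, p, p) ∧ m ∧ k), r(m ∧ r(m, m, k) ∧ p ∧ m, ((k ∧ r(k, k, m)) ∧ m) ∧ r(m, k, k), r(p, p, k) ∧ m ∧ m ∧ p ∧ p), r(r(k, k, m), k, m) ∧ r(r(m, m, p), p ∧ k, (m ∧ p) ∧ p)), p, p) ∧ p ∧ m
  Inside:  r(r(r(k ∧ k ∧ (m ∧ m) ∧ k ∧ k ∧ m, r(p, p, k) ∧ r(m, k, k), k ∧ r(m, m, p) ∧ r(k, m, k) ∧ k ∧ r(p, p, p) ∧ m ∧ k), r(m ∧ r(m, m, k) ∧ p ∧ m, ((k ∧ r(k, k, m)) ∧ m) ∧ r(m, k, k), r(p, p, k) ∧ m ∧ m ∧ p ∧ p), r(r(k, k, m), k, m) ∧ r(r(m, m, p), p ∧ k, (m ∧ p) ∧ p)), p, p)  →  r(r(r(k ∧ k ∧ k ∧ k ∧ m ∧ m ∧ m, r(m, k, k) ∧ r(p, p, k), k ∧ k ∧ k ∧ m ∧ r(k, m, k) ∧ r(m, m, p) ∧ r(p, p, p)), r(m ∧ m ∧ p ∧ r(m, m, k), k ∧ m ∧ r(k, k, m) ∧ r(m, k, k), m ∧ m ∧ p ∧ p ∧ r(p, p, k)), r(r(k, k, m), k, m) ∧ r(r(m, m, p), k ∧ p, m ∧ p ∧ p)), p, p)
  Order the arguments:  m ∧ p ∧ p ∧ r(r(r(k ∧ k ∧ k ∧ k ∧ m ∧ m ∧ m, r(m, k, k) ∧ r(p, p, k), k ∧ k ∧ k ∧ m ∧ r(k, m, k) ∧ r(m, m, p) ∧ r(p, p, p)), r(m ∧ m ∧ p ∧ r(m, m, k), k ∧ m ∧ r(k, k, m) ∧ r(m, k, k), m ∧ m ∧ p ∧ p ∧ r(p, p, k)), r(r(k, k, m), k, m) ∧ r(r(m, m, p), k ∧ p, m ∧ p ∧ p)), p, p)

Answer: yes — both canonical forms are m ∧ p ∧ p ∧ r(r(r(k ∧ k ∧ k ∧ k ∧ m ∧ m ∧ m, r(m, k, k) ∧ r(p, p, k), k ∧ k ∧ k ∧ m ∧ r(k, m, k) ∧ r(m, m, p) ∧ r(p, p, p)), r(m ∧ m ∧ p ∧ r(m, m, k), k ∧ m ∧ r(k, k, m) ∧ r(m, k, k), m ∧ m ∧ p ∧ p ∧ r(p, p, k)), r(r(k, k, m), k, m) ∧ r(r(m, m, p), k ∧ p, m ∧ p ∧ p)), p, p)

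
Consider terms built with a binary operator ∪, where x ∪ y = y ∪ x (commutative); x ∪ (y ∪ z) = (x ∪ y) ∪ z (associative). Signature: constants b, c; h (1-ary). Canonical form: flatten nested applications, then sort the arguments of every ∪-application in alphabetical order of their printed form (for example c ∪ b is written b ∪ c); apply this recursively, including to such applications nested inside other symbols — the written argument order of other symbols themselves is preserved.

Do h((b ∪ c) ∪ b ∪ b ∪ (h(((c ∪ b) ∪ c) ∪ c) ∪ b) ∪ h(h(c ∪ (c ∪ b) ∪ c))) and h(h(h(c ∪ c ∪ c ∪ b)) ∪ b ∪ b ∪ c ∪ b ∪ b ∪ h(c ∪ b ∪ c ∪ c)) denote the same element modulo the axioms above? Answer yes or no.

Answer: yes — both canonical forms are h(b ∪ b ∪ b ∪ b ∪ c ∪ h(b ∪ c ∪ c ∪ c) ∪ h(h(b ∪ c ∪ c ∪ c)))

Derivation:
Left:  h((b ∪ c) ∪ b ∪ b ∪ (h(((c ∪ b) ∪ c) ∪ c) ∪ b) ∪ h(h(c ∪ (c ∪ b) ∪ c)))
  Work inside:  (b ∪ c) ∪ b ∪ b ∪ (h(((c ∪ b) ∪ c) ∪ c) ∪ b) ∪ h(h(c ∪ (c ∪ b) ∪ c))
  Flatten:  b ∪ c ∪ b ∪ b ∪ h(((c ∪ b) ∪ c) ∪ c) ∪ b ∪ h(h(c ∪ (c ∪ b) ∪ c))
  Canonicalize subterm:  h(((c ∪ b) ∪ c) ∪ c)  →  h(b ∪ c ∪ c ∪ c)
  Simplify inside:  h(h(c ∪ (c ∪ b) ∪ c))  →  h(h(b ∪ c ∪ c ∪ c))
  Sort arguments:  b ∪ b ∪ b ∪ b ∪ c ∪ h(b ∪ c ∪ c ∪ c) ∪ h(h(b ∪ c ∪ c ∪ c))
  Rebuild:  h(b ∪ b ∪ b ∪ b ∪ c ∪ h(b ∪ c ∪ c ∪ c) ∪ h(h(b ∪ c ∪ c ∪ c)))
Right:  h(h(h(c ∪ c ∪ c ∪ b)) ∪ b ∪ b ∪ c ∪ b ∪ b ∪ h(c ∪ b ∪ c ∪ c))
  Work inside:  h(h(c ∪ c ∪ c ∪ b)) ∪ b ∪ b ∪ c ∪ b ∪ b ∪ h(c ∪ b ∪ c ∪ c)
  Simplify inside:  h(h(c ∪ c ∪ c ∪ b))  →  h(h(b ∪ c ∪ c ∪ c))
  Simplify inside:  h(c ∪ b ∪ c ∪ c)  →  h(b ∪ c ∪ c ∪ c)
  Order the arguments:  b ∪ b ∪ b ∪ b ∪ c ∪ h(b ∪ c ∪ c ∪ c) ∪ h(h(b ∪ c ∪ c ∪ c))
  Put back:  h(b ∪ b ∪ b ∪ b ∪ c ∪ h(b ∪ c ∪ c ∪ c) ∪ h(h(b ∪ c ∪ c ∪ c)))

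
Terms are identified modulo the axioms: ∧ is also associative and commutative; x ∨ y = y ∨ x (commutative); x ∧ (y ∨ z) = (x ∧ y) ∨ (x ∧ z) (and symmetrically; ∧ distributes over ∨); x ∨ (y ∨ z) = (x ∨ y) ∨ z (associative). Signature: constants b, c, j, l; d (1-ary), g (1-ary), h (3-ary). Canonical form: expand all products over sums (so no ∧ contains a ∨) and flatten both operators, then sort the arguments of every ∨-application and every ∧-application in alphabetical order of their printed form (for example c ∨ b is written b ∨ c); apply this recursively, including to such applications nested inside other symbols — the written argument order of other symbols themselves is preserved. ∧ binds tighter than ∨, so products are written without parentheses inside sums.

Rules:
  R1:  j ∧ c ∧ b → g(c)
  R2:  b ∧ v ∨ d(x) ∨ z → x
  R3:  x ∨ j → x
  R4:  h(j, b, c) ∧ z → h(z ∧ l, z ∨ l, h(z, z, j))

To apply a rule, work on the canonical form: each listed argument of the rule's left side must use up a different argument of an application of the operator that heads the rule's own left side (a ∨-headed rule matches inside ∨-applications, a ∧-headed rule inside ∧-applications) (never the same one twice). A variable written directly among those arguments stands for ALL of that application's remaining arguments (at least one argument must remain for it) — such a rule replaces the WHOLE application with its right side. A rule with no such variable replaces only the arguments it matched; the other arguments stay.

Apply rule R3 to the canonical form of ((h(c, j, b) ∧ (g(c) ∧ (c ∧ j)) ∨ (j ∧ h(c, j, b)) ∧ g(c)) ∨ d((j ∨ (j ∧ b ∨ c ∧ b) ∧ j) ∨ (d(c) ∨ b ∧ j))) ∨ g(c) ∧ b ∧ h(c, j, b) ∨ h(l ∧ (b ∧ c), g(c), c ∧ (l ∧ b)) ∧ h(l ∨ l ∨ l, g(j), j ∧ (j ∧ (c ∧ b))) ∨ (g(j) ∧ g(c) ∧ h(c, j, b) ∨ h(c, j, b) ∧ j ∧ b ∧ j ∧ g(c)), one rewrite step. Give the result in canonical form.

Canonical form:  b ∧ g(c) ∧ h(c, j, b) ∨ b ∧ g(c) ∧ h(c, j, b) ∧ j ∧ j ∨ c ∧ g(c) ∧ h(c, j, b) ∧ j ∨ d(b ∧ c ∧ j ∨ b ∧ j ∨ b ∧ j ∧ j ∨ d(c) ∨ j) ∨ g(c) ∧ g(j) ∧ h(c, j, b) ∨ g(c) ∧ h(c, j, b) ∧ j ∨ h(b ∧ c ∧ l, g(c), b ∧ c ∧ l) ∧ h(l ∨ l ∨ l, g(j), b ∧ c ∧ j ∧ j)
R3 matches:  uses j;  x := b ∧ c ∧ j ∨ b ∧ j ∨ b ∧ j ∧ j ∨ d(c)
The variable takes the whole remainder — replace the entire application.
Giving:  b ∧ g(c) ∧ h(c, j, b) ∨ b ∧ g(c) ∧ h(c, j, b) ∧ j ∧ j ∨ c ∧ g(c) ∧ h(c, j, b) ∧ j ∨ d(b ∧ c ∧ j ∨ b ∧ j ∨ b ∧ j ∧ j ∨ d(c)) ∨ g(c) ∧ g(j) ∧ h(c, j, b) ∨ g(c) ∧ h(c, j, b) ∧ j ∨ h(b ∧ c ∧ l, g(c), b ∧ c ∧ l) ∧ h(l ∨ l ∨ l, g(j), b ∧ c ∧ j ∧ j)

Answer: b ∧ g(c) ∧ h(c, j, b) ∨ b ∧ g(c) ∧ h(c, j, b) ∧ j ∧ j ∨ c ∧ g(c) ∧ h(c, j, b) ∧ j ∨ d(b ∧ c ∧ j ∨ b ∧ j ∨ b ∧ j ∧ j ∨ d(c)) ∨ g(c) ∧ g(j) ∧ h(c, j, b) ∨ g(c) ∧ h(c, j, b) ∧ j ∨ h(b ∧ c ∧ l, g(c), b ∧ c ∧ l) ∧ h(l ∨ l ∨ l, g(j), b ∧ c ∧ j ∧ j)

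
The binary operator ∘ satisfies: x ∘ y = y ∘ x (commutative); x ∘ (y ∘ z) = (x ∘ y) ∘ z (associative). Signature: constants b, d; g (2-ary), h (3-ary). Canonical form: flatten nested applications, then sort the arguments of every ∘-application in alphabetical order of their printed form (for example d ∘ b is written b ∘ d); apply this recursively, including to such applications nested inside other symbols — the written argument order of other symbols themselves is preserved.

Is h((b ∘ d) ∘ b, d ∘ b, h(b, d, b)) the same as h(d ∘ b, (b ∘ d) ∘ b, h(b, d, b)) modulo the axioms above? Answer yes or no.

Left:  h((b ∘ d) ∘ b, d ∘ b, h(b, d, b))
  Focus inside:  (b ∘ d) ∘ b
  Merge nested applications:  b ∘ d ∘ b
  Sort arguments:  b ∘ b ∘ d
  Reassemble:  h(b ∘ b ∘ d, b ∘ d, h(b, d, b))
Right:  h(d ∘ b, (b ∘ d) ∘ b, h(b, d, b))
  Descend into:  (b ∘ d) ∘ b
  Flatten:  b ∘ d ∘ b
  Sort:  b ∘ b ∘ d
  Rebuild:  h(b ∘ d, b ∘ b ∘ d, h(b, d, b))

Answer: no — h(b ∘ b ∘ d, b ∘ d, h(b, d, b)) vs h(b ∘ d, b ∘ b ∘ d, h(b, d, b))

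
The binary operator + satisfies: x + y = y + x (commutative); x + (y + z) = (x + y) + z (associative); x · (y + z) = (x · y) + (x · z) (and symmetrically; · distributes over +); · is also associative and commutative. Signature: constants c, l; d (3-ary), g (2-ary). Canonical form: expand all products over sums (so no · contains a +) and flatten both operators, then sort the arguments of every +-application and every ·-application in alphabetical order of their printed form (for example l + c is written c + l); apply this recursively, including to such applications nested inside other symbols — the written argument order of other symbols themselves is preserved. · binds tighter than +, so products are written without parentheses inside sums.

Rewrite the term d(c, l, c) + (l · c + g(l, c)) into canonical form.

Merge nested applications:  d(c, l, c) + c · l + g(l, c)
Order the arguments:  c · l + d(c, l, c) + g(l, c)

Answer: c · l + d(c, l, c) + g(l, c)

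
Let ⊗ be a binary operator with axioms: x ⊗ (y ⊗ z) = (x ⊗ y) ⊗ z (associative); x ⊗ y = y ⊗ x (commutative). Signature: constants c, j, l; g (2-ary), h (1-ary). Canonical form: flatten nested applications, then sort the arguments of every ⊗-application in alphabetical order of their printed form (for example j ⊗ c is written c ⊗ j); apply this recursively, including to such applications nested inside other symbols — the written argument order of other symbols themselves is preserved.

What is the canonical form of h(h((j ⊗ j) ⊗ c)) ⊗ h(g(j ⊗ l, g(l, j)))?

Answer: h(g(j ⊗ l, g(l, j))) ⊗ h(h(c ⊗ j ⊗ j))

Derivation:
Simplify inside:  h(h((j ⊗ j) ⊗ c))  →  h(h(c ⊗ j ⊗ j))
Sort:  h(g(j ⊗ l, g(l, j))) ⊗ h(h(c ⊗ j ⊗ j))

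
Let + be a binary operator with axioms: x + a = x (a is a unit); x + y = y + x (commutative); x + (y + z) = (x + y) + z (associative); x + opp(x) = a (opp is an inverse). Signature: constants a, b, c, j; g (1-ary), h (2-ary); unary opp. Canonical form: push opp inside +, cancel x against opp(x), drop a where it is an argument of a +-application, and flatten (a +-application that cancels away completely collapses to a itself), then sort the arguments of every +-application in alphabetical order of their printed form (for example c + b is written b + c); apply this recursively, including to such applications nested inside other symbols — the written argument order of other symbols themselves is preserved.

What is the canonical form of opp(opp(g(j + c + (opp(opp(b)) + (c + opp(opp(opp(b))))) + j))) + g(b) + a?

Push opp inside:  distribute opp over + and collapse double opp
Combine occurrences:  g(c + c + j + j) + g(b)
Sort:  g(b) + g(c + c + j + j)

Answer: g(b) + g(c + c + j + j)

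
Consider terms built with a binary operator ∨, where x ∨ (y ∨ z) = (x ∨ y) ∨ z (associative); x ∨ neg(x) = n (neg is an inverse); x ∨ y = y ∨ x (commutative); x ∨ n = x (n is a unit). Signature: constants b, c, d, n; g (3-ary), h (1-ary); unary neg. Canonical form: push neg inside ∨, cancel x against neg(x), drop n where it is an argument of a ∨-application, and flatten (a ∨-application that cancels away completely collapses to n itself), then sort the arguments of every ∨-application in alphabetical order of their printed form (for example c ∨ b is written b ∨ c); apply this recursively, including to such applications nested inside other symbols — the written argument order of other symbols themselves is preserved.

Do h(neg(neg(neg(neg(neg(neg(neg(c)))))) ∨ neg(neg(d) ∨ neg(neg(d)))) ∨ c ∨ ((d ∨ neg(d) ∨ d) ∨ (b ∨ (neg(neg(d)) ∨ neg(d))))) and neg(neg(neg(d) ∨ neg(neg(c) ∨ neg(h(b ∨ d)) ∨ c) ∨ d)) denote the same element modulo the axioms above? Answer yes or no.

Answer: yes — both canonical forms are h(b ∨ d)

Derivation:
Left:  h(neg(neg(neg(neg(neg(neg(neg(c)))))) ∨ neg(neg(d) ∨ neg(neg(d)))) ∨ c ∨ ((d ∨ neg(d) ∨ d) ∨ (b ∨ (neg(neg(d)) ∨ neg(d)))))
  Focus inside:  neg(neg(neg(neg(neg(neg(neg(c)))))) ∨ neg(neg(d) ∨ neg(neg(d)))) ∨ c ∨ ((d ∨ neg(d) ∨ d) ∨ (b ∨ (neg(neg(d)) ∨ neg(d))))
  Push neg inside:  distribute neg over ∨ and collapse double neg
  Inverses cancel:  c cancels
  Collect terms:  d ∨ b
  Sort arguments:  b ∨ d
  Put back:  h(b ∨ d)
Right:  neg(neg(neg(d) ∨ neg(neg(c) ∨ neg(h(b ∨ d)) ∨ c) ∨ d))
  Push neg inside:  distribute neg over ∨ and collapse double neg
  Cancel:  d cancels; c cancels
  Collect terms:  h(b ∨ d)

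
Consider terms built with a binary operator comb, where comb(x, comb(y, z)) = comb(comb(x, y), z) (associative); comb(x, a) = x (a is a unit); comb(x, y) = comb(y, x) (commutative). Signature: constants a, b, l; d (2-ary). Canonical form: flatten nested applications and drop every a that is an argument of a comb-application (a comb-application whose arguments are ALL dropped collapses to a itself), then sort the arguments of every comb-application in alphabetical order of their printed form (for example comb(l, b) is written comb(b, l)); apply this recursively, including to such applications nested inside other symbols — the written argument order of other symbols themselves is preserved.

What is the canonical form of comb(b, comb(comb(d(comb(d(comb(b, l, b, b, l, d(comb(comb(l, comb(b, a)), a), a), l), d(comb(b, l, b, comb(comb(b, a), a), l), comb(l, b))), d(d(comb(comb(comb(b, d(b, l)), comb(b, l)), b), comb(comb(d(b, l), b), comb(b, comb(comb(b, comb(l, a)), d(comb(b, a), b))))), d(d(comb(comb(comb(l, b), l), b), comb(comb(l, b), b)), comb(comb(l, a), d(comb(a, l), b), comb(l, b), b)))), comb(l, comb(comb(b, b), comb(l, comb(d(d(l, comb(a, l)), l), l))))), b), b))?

Flatten:  comb(b, d(comb(d(comb(b, l, b, b, l, d(comb(comb(l, comb(b, a)), a), a), l), d(comb(b, l, b, comb(comb(b, a), a), l), comb(l, b))), d(d(comb(comb(comb(b, d(b, l)), comb(b, l)), b), comb(comb(d(b, l), b), comb(b, comb(comb(b, comb(l, a)), d(comb(b, a), b))))), d(d(comb(comb(comb(l, b), l), b), comb(comb(l, b), b)), comb(comb(l, a), d(comb(a, l), b), comb(l, b), b)))), comb(l, comb(comb(b, b), comb(l, comb(d(d(l, comb(a, l)), l), l))))), b, b)
Inside:  d(comb(d(comb(b, l, b, b, l, d(comb(comb(l, comb(b, a)), a), a), l), d(comb(b, l, b, comb(comb(b, a), a), l), comb(l, b))), d(d(comb(comb(comb(b, d(b, l)), comb(b, l)), b), comb(comb(d(b, l), b), comb(b, comb(comb(b, comb(l, a)), d(comb(b, a), b))))), d(d(comb(comb(comb(l, b), l), b), comb(comb(l, b), b)), comb(comb(l, a), d(comb(a, l), b), comb(l, b), b)))), comb(l, comb(comb(b, b), comb(l, comb(d(d(l, comb(a, l)), l), l)))))  →  d(comb(d(comb(b, b, b, d(comb(b, l), a), l, l, l), d(comb(b, b, b, l, l), comb(b, l))), d(d(comb(b, b, b, d(b, l), l), comb(b, b, b, d(b, b), d(b, l), l)), d(d(comb(b, b, l, l), comb(b, b, l)), comb(b, b, d(l, b), l, l)))), comb(b, b, d(d(l, l), l), l, l, l))
Sort arguments:  comb(b, b, b, d(comb(d(comb(b, b, b, d(comb(b, l), a), l, l, l), d(comb(b, b, b, l, l), comb(b, l))), d(d(comb(b, b, b, d(b, l), l), comb(b, b, b, d(b, b), d(b, l), l)), d(d(comb(b, b, l, l), comb(b, b, l)), comb(b, b, d(l, b), l, l)))), comb(b, b, d(d(l, l), l), l, l, l)))

Answer: comb(b, b, b, d(comb(d(comb(b, b, b, d(comb(b, l), a), l, l, l), d(comb(b, b, b, l, l), comb(b, l))), d(d(comb(b, b, b, d(b, l), l), comb(b, b, b, d(b, b), d(b, l), l)), d(d(comb(b, b, l, l), comb(b, b, l)), comb(b, b, d(l, b), l, l)))), comb(b, b, d(d(l, l), l), l, l, l)))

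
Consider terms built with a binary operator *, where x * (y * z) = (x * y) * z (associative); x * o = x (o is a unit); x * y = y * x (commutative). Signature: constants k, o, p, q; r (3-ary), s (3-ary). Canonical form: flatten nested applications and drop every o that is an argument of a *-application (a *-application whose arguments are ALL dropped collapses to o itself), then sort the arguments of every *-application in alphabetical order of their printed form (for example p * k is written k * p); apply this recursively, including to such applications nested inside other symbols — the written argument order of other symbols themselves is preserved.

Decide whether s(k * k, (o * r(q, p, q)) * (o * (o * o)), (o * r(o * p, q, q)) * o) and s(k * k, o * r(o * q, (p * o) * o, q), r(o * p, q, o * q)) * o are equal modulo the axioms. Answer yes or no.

Answer: yes — both canonical forms are s(k * k, r(q, p, q), r(p, q, q))

Derivation:
Left:  s(k * k, (o * r(q, p, q)) * (o * (o * o)), (o * r(o * p, q, q)) * o)
  Focus inside:  (o * r(q, p, q)) * (o * (o * o))
  Flatten:  o * r(q, p, q) * o * o * o
  Drop the unit:  drop o (×4)
  Sort arguments:  r(q, p, q)
  Reassemble:  s(k * k, r(q, p, q), r(p, q, q))
Right:  s(k * k, o * r(o * q, (p * o) * o, q), r(o * p, q, o * q)) * o
  Canonicalize subterm:  s(k * k, o * r(o * q, (p * o) * o, q), r(o * p, q, o * q))  →  s(k * k, r(q, p, q), r(p, q, q))
  Units out:  drop o
  Sort arguments:  s(k * k, r(q, p, q), r(p, q, q))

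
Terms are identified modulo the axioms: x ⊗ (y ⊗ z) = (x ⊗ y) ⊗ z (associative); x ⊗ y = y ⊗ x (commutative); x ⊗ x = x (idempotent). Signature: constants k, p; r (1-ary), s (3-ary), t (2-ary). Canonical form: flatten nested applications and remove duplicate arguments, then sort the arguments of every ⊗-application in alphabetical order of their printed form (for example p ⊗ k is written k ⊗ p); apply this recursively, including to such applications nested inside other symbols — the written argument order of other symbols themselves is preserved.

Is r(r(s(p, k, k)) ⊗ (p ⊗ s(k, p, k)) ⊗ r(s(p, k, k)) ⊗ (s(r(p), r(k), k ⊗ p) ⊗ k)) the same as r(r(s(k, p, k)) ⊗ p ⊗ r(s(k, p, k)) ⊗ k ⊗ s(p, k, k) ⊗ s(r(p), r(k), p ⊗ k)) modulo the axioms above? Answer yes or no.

Answer: no — r(k ⊗ p ⊗ r(s(p, k, k)) ⊗ s(k, p, k) ⊗ s(r(p), r(k), k ⊗ p)) vs r(k ⊗ p ⊗ r(s(k, p, k)) ⊗ s(p, k, k) ⊗ s(r(p), r(k), k ⊗ p))

Derivation:
Left:  r(r(s(p, k, k)) ⊗ (p ⊗ s(k, p, k)) ⊗ r(s(p, k, k)) ⊗ (s(r(p), r(k), k ⊗ p) ⊗ k))
  Descend into:  r(s(p, k, k)) ⊗ (p ⊗ s(k, p, k)) ⊗ r(s(p, k, k)) ⊗ (s(r(p), r(k), k ⊗ p) ⊗ k)
  Flatten:  r(s(p, k, k)) ⊗ p ⊗ s(k, p, k) ⊗ r(s(p, k, k)) ⊗ s(r(p), r(k), k ⊗ p) ⊗ k
  Idempotence:  drop duplicate r(s(p, k, k))
  Order the arguments:  k ⊗ p ⊗ r(s(p, k, k)) ⊗ s(k, p, k) ⊗ s(r(p), r(k), k ⊗ p)
  Put back:  r(k ⊗ p ⊗ r(s(p, k, k)) ⊗ s(k, p, k) ⊗ s(r(p), r(k), k ⊗ p))
Right:  r(r(s(k, p, k)) ⊗ p ⊗ r(s(k, p, k)) ⊗ k ⊗ s(p, k, k) ⊗ s(r(p), r(k), p ⊗ k))
  Work inside:  r(s(k, p, k)) ⊗ p ⊗ r(s(k, p, k)) ⊗ k ⊗ s(p, k, k) ⊗ s(r(p), r(k), p ⊗ k)
  Simplify inside:  s(r(p), r(k), p ⊗ k)  →  s(r(p), r(k), k ⊗ p)
  Drop duplicates:  drop duplicate r(s(k, p, k))
  Order the arguments:  k ⊗ p ⊗ r(s(k, p, k)) ⊗ s(p, k, k) ⊗ s(r(p), r(k), k ⊗ p)
  Rebuild:  r(k ⊗ p ⊗ r(s(k, p, k)) ⊗ s(p, k, k) ⊗ s(r(p), r(k), k ⊗ p))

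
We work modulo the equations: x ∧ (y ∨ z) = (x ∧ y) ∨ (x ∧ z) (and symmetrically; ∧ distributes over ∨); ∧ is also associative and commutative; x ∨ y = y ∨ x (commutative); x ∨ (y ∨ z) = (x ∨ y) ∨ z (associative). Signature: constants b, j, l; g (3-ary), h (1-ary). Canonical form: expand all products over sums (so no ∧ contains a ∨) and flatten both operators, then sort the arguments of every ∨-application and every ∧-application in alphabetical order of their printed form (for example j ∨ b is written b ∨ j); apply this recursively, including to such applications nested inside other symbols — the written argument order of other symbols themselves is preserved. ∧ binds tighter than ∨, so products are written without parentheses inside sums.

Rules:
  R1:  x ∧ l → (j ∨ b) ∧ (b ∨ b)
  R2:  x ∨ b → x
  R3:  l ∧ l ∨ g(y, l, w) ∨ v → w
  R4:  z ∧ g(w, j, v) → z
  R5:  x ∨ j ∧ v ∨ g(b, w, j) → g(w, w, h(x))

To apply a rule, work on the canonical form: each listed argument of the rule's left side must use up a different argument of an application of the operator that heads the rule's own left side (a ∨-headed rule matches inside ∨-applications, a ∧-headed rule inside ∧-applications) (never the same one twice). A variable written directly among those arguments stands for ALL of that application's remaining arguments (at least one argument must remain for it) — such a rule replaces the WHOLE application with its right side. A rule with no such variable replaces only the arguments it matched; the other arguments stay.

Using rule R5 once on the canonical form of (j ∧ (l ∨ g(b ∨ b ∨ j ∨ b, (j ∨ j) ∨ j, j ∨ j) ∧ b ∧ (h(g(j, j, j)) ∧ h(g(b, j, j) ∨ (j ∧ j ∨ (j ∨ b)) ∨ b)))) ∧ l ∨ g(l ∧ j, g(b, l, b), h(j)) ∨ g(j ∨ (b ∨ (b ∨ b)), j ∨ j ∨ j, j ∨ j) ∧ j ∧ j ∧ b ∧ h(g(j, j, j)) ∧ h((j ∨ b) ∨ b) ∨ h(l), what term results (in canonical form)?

Answer: b ∧ g(b ∨ b ∨ b ∨ j, j ∨ j ∨ j, j ∨ j) ∧ h(b ∨ b ∨ j) ∧ h(g(j, j, j)) ∧ j ∧ j ∨ b ∧ g(b ∨ b ∨ b ∨ j, j ∨ j ∨ j, j ∨ j) ∧ h(g(j, j, h(b ∨ b ∨ j))) ∧ h(g(j, j, j)) ∧ j ∧ l ∨ g(j ∧ l, g(b, l, b), h(j)) ∨ h(l) ∨ j ∧ l ∧ l

Derivation:
Canonical form:  b ∧ g(b ∨ b ∨ b ∨ j, j ∨ j ∨ j, j ∨ j) ∧ h(b ∨ b ∨ g(b, j, j) ∨ j ∨ j ∧ j) ∧ h(g(j, j, j)) ∧ j ∧ l ∨ b ∧ g(b ∨ b ∨ b ∨ j, j ∨ j ∨ j, j ∨ j) ∧ h(b ∨ b ∨ j) ∧ h(g(j, j, j)) ∧ j ∧ j ∨ g(j ∧ l, g(b, l, b), h(j)) ∨ h(l) ∨ j ∧ l ∧ l
R5 matches:  uses g(b, j, j), j ∧ j;  v := j, w := j, x := b ∨ b ∨ j
Every leftover argument binds to the variable; the entire application is replaced.
New term:  b ∧ g(b ∨ b ∨ b ∨ j, j ∨ j ∨ j, j ∨ j) ∧ h(b ∨ b ∨ j) ∧ h(g(j, j, j)) ∧ j ∧ j ∨ b ∧ g(b ∨ b ∨ b ∨ j, j ∨ j ∨ j, j ∨ j) ∧ h(g(j, j, h(b ∨ b ∨ j))) ∧ h(g(j, j, j)) ∧ j ∧ l ∨ g(j ∧ l, g(b, l, b), h(j)) ∨ h(l) ∨ j ∧ l ∧ l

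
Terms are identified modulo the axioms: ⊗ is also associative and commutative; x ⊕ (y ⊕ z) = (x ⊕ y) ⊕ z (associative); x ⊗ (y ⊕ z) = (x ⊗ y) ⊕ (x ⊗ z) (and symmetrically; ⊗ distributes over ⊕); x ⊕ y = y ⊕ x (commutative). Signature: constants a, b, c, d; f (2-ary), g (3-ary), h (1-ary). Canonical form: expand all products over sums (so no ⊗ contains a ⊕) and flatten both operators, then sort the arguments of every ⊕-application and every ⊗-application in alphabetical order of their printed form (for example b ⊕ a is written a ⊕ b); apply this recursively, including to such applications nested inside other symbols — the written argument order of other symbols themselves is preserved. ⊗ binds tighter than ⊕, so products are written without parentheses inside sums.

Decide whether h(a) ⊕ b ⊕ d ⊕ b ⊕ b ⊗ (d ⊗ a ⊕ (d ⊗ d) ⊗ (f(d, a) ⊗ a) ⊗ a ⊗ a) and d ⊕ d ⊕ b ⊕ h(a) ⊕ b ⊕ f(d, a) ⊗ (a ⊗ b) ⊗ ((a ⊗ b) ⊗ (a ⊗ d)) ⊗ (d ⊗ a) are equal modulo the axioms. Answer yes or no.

Left:  h(a) ⊕ b ⊕ d ⊕ b ⊕ b ⊗ (d ⊗ a ⊕ (d ⊗ d) ⊗ (f(d, a) ⊗ a) ⊗ a ⊗ a)
  Distribute:  h(a) ⊕ b ⊕ d ⊕ b ⊕ a ⊗ b ⊗ d ⊕ a ⊗ a ⊗ a ⊗ b ⊗ d ⊗ d ⊗ f(d, a)
  Sort arguments:  a ⊗ a ⊗ a ⊗ b ⊗ d ⊗ d ⊗ f(d, a) ⊕ a ⊗ b ⊗ d ⊕ b ⊕ b ⊕ d ⊕ h(a)
Right:  d ⊕ d ⊕ b ⊕ h(a) ⊕ b ⊕ f(d, a) ⊗ (a ⊗ b) ⊗ ((a ⊗ b) ⊗ (a ⊗ d)) ⊗ (d ⊗ a)
  Merge nested applications:  d ⊕ d ⊕ b ⊕ h(a) ⊕ b ⊕ a ⊗ a ⊗ a ⊗ a ⊗ b ⊗ b ⊗ d ⊗ d ⊗ f(d, a)
  Order the arguments:  a ⊗ a ⊗ a ⊗ a ⊗ b ⊗ b ⊗ d ⊗ d ⊗ f(d, a) ⊕ b ⊕ b ⊕ d ⊕ d ⊕ h(a)

Answer: no — a ⊗ a ⊗ a ⊗ b ⊗ d ⊗ d ⊗ f(d, a) ⊕ a ⊗ b ⊗ d ⊕ b ⊕ b ⊕ d ⊕ h(a) vs a ⊗ a ⊗ a ⊗ a ⊗ b ⊗ b ⊗ d ⊗ d ⊗ f(d, a) ⊕ b ⊕ b ⊕ d ⊕ d ⊕ h(a)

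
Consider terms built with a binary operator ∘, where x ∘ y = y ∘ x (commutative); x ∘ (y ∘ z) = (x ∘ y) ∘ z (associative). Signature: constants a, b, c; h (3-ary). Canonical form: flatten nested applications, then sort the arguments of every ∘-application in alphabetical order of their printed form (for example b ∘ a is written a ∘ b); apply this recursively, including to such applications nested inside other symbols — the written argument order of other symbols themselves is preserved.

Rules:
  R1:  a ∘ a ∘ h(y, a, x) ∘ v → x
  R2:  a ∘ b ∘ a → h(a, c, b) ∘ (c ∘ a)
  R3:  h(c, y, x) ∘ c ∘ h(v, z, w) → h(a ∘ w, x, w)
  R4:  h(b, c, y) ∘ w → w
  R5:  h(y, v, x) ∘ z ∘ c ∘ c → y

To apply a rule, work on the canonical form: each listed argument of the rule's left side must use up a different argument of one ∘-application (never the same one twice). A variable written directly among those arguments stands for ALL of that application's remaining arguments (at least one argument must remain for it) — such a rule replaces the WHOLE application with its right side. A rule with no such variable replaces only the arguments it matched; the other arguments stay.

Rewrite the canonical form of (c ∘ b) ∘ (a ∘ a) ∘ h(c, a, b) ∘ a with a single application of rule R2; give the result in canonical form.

Canonical form:  a ∘ a ∘ a ∘ b ∘ c ∘ h(c, a, b)
Apply R2:  consuming a, a, b
Giving:  a ∘ a ∘ c ∘ c ∘ h(a, c, b) ∘ h(c, a, b)

Answer: a ∘ a ∘ c ∘ c ∘ h(a, c, b) ∘ h(c, a, b)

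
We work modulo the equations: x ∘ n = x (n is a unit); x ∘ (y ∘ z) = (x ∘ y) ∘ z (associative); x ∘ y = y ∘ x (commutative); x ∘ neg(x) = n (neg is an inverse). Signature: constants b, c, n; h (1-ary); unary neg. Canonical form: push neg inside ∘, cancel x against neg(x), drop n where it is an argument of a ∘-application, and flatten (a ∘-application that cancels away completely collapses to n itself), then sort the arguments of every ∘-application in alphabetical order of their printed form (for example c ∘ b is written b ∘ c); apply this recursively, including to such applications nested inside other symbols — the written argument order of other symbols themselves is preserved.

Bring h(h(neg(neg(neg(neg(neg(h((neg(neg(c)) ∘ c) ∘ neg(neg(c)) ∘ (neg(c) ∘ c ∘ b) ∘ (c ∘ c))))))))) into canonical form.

Focus inside:  (neg(neg(c)) ∘ c) ∘ neg(neg(c)) ∘ (neg(c) ∘ c ∘ b) ∘ (c ∘ c)
Push neg inside:  distribute neg over ∘ and collapse double neg
Combine occurrences:  c ∘ c ∘ c ∘ c ∘ c ∘ b
Order the arguments:  b ∘ c ∘ c ∘ c ∘ c ∘ c
Put back:  h(h(neg(h(b ∘ c ∘ c ∘ c ∘ c ∘ c))))

Answer: h(h(neg(h(b ∘ c ∘ c ∘ c ∘ c ∘ c))))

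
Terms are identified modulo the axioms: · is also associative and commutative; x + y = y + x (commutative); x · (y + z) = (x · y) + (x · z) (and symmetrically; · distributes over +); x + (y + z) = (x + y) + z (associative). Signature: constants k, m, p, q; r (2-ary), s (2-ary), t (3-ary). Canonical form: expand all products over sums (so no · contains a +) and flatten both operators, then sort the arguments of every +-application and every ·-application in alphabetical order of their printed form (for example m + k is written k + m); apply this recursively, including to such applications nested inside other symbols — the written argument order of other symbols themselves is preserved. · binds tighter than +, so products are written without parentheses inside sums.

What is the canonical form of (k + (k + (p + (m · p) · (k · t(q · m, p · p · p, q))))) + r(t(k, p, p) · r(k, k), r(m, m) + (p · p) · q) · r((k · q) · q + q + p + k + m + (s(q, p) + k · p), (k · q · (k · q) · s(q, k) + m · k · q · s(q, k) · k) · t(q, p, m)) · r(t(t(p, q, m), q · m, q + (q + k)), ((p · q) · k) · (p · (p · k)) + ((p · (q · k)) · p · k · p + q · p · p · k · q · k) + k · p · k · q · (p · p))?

Expand products over sums:  k + k + p + k · m · p · t(m · q, p · p · p, q) + r(k + k · p + k · q · q + m + p + q + s(q, p), k · k · m · q · s(q, k) · t(q, p, m) + k · k · q · q · s(q, k) · t(q, p, m)) · r(r(k, k) · t(k, p, p), p · p · q + r(m, m)) · r(t(t(p, q, m), m · q, k + q + q), k · k · p · p · p · q + k · k · p · p · p · q + k · k · p · p · p · q + k · k · p · p · q · q)
Sort:  k + k + k · m · p · t(m · q, p · p · p, q) + p + r(k + k · p + k · q · q + m + p + q + s(q, p), k · k · m · q · s(q, k) · t(q, p, m) + k · k · q · q · s(q, k) · t(q, p, m)) · r(r(k, k) · t(k, p, p), p · p · q + r(m, m)) · r(t(t(p, q, m), m · q, k + q + q), k · k · p · p · p · q + k · k · p · p · p · q + k · k · p · p · p · q + k · k · p · p · q · q)

Answer: k + k + k · m · p · t(m · q, p · p · p, q) + p + r(k + k · p + k · q · q + m + p + q + s(q, p), k · k · m · q · s(q, k) · t(q, p, m) + k · k · q · q · s(q, k) · t(q, p, m)) · r(r(k, k) · t(k, p, p), p · p · q + r(m, m)) · r(t(t(p, q, m), m · q, k + q + q), k · k · p · p · p · q + k · k · p · p · p · q + k · k · p · p · p · q + k · k · p · p · q · q)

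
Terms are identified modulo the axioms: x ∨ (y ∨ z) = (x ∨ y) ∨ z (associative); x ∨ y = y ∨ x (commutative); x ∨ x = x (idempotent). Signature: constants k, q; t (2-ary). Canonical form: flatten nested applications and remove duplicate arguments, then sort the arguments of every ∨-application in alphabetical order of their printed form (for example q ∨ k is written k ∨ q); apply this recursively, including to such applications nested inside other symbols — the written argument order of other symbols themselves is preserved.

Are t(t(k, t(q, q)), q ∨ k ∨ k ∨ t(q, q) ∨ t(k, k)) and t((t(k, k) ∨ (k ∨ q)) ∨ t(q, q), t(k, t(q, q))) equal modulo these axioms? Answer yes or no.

Answer: no — t(t(k, t(q, q)), k ∨ q ∨ t(k, k) ∨ t(q, q)) vs t(k ∨ q ∨ t(k, k) ∨ t(q, q), t(k, t(q, q)))

Derivation:
Left:  t(t(k, t(q, q)), q ∨ k ∨ k ∨ t(q, q) ∨ t(k, k))
  Work inside:  q ∨ k ∨ k ∨ t(q, q) ∨ t(k, k)
  Deduplicate:  drop duplicate k
  Sort arguments:  k ∨ q ∨ t(k, k) ∨ t(q, q)
  Reassemble:  t(t(k, t(q, q)), k ∨ q ∨ t(k, k) ∨ t(q, q))
Right:  t((t(k, k) ∨ (k ∨ q)) ∨ t(q, q), t(k, t(q, q)))
  Focus inside:  (t(k, k) ∨ (k ∨ q)) ∨ t(q, q)
  Merge nested applications:  t(k, k) ∨ k ∨ q ∨ t(q, q)
  Sort arguments:  k ∨ q ∨ t(k, k) ∨ t(q, q)
  Reassemble:  t(k ∨ q ∨ t(k, k) ∨ t(q, q), t(k, t(q, q)))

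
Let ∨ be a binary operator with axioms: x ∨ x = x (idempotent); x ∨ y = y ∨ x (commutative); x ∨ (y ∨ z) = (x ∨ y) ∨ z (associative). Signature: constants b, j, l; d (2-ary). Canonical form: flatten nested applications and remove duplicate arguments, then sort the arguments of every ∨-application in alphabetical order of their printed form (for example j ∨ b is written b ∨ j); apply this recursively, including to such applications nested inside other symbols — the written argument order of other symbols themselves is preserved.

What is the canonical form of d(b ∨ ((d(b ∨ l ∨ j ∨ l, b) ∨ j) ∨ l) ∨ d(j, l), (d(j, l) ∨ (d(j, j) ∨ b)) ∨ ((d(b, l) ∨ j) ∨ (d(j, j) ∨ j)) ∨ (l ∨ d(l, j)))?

Descend into:  (d(j, l) ∨ (d(j, j) ∨ b)) ∨ ((d(b, l) ∨ j) ∨ (d(j, j) ∨ j)) ∨ (l ∨ d(l, j))
Un-nest:  d(j, l) ∨ d(j, j) ∨ b ∨ d(b, l) ∨ j ∨ d(j, j) ∨ j ∨ l ∨ d(l, j)
Drop duplicates:  drop duplicate d(j, j), j
Sort:  b ∨ d(b, l) ∨ d(j, j) ∨ d(j, l) ∨ d(l, j) ∨ j ∨ l
Put back:  d(b ∨ d(b ∨ j ∨ l, b) ∨ d(j, l) ∨ j ∨ l, b ∨ d(b, l) ∨ d(j, j) ∨ d(j, l) ∨ d(l, j) ∨ j ∨ l)

Answer: d(b ∨ d(b ∨ j ∨ l, b) ∨ d(j, l) ∨ j ∨ l, b ∨ d(b, l) ∨ d(j, j) ∨ d(j, l) ∨ d(l, j) ∨ j ∨ l)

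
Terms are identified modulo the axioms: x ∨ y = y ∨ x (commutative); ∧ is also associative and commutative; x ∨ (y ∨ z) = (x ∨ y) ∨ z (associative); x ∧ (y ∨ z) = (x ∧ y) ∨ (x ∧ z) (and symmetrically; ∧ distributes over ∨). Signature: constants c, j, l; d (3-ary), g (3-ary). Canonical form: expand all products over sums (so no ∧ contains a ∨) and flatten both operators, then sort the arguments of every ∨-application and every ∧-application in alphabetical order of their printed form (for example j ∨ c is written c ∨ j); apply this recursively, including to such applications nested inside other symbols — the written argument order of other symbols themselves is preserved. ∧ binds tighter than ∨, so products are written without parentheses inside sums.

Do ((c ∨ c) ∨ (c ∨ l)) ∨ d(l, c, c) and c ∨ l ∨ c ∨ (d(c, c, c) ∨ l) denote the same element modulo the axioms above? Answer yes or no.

Answer: no — c ∨ c ∨ c ∨ d(l, c, c) ∨ l vs c ∨ c ∨ d(c, c, c) ∨ l ∨ l

Derivation:
Left:  ((c ∨ c) ∨ (c ∨ l)) ∨ d(l, c, c)
  Flatten:  c ∨ c ∨ c ∨ l ∨ d(l, c, c)
  Sort arguments:  c ∨ c ∨ c ∨ d(l, c, c) ∨ l
Right:  c ∨ l ∨ c ∨ (d(c, c, c) ∨ l)
  Merge nested applications:  c ∨ l ∨ c ∨ d(c, c, c) ∨ l
  Order the arguments:  c ∨ c ∨ d(c, c, c) ∨ l ∨ l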